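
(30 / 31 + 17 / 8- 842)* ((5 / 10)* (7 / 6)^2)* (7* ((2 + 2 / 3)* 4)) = -71360807 / 1674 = -42628.92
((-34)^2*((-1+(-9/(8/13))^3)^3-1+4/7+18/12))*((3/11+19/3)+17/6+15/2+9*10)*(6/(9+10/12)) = -88076082139090218785757345/38109446144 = -2311135192211577.97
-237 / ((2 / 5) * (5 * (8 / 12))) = -711 / 4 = -177.75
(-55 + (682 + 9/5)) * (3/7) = 269.49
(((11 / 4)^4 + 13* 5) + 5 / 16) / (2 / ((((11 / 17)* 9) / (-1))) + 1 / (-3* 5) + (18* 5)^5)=15523695 / 748268927948032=0.00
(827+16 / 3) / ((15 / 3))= 2497 / 15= 166.47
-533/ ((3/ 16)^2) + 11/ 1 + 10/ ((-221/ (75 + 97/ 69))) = -693220127/ 45747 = -15153.35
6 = 6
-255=-255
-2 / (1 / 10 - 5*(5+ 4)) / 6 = 0.01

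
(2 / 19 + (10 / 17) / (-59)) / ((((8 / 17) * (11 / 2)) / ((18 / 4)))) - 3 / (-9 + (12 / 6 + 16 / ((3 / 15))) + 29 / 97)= 3645803 / 29224470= 0.12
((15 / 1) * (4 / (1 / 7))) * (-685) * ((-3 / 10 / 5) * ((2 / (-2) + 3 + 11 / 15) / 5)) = 235914 / 25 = 9436.56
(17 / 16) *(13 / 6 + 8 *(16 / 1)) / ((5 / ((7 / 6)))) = 92939 / 2880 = 32.27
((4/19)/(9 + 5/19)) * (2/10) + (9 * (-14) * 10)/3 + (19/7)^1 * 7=-401.00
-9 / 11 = -0.82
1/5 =0.20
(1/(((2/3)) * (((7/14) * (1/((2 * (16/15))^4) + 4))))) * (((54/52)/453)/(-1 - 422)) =-1572864/391641394469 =-0.00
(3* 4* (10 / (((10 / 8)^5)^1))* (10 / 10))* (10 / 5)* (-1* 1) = -49152 / 625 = -78.64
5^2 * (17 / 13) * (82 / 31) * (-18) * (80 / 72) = -697000 / 403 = -1729.53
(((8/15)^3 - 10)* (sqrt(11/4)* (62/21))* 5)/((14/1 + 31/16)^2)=-0.95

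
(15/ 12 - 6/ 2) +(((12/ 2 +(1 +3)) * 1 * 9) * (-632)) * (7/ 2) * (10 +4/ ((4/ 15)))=-19908007/ 4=-4977001.75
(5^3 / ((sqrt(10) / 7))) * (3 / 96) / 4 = 175 * sqrt(10) / 256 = 2.16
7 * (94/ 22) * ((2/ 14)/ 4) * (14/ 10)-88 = -19031/ 220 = -86.50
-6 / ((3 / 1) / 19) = -38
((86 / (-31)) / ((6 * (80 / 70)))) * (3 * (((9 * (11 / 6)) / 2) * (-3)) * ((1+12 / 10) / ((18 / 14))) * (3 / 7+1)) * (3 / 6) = 36421 / 992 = 36.71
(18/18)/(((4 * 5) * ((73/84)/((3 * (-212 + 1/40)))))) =-534177/14600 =-36.59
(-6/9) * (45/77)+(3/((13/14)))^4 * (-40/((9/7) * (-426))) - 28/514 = 301469395252/40128747659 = 7.51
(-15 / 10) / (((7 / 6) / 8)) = -72 / 7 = -10.29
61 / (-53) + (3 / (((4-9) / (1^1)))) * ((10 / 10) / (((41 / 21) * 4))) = -53359 / 43460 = -1.23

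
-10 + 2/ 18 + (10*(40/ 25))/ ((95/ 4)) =-7879/ 855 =-9.22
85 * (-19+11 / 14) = -1548.21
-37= -37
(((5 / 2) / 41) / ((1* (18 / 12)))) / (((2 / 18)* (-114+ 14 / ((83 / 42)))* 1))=-0.00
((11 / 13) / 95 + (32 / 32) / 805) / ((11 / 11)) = 2018 / 198835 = 0.01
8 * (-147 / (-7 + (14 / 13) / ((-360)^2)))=141523200 / 842399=168.00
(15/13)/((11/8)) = 120/143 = 0.84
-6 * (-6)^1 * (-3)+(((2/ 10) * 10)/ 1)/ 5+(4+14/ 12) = -3073/ 30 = -102.43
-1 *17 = -17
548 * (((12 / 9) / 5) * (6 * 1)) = 4384 / 5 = 876.80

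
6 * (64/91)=384/91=4.22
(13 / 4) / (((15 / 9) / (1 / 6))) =13 / 40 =0.32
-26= -26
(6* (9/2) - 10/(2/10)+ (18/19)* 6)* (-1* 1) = 329/19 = 17.32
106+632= 738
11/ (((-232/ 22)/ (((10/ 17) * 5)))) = -3025/ 986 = -3.07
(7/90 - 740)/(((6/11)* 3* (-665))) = 732523/1077300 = 0.68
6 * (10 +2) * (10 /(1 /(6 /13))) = 332.31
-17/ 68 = -1/ 4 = -0.25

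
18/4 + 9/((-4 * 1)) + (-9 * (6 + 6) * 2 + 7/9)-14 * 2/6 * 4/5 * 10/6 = -7891/36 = -219.19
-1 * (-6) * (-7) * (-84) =3528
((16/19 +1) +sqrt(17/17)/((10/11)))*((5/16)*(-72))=-5031/76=-66.20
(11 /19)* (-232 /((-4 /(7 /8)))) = 2233 /76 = 29.38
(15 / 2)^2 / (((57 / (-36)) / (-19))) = 675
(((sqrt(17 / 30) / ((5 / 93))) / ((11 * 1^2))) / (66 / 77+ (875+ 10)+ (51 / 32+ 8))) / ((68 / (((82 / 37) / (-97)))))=-71176 * sqrt(510) / 3365463352075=-0.00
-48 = -48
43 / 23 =1.87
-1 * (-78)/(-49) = -78/49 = -1.59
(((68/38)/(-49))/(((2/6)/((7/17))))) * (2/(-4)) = 3/133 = 0.02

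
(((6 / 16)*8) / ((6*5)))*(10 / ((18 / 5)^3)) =125 / 5832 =0.02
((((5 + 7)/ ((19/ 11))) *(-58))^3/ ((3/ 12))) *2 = -523401494.58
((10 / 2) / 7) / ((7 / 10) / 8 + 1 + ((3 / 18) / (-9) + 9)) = 10800 / 152243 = 0.07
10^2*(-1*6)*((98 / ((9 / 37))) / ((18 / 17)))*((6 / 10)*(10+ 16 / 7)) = -15146320 / 9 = -1682924.44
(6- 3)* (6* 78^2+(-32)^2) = 112584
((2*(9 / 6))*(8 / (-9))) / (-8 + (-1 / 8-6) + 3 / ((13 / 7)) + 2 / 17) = 14144 / 65727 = 0.22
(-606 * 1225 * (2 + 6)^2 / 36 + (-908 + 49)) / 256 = -5158.56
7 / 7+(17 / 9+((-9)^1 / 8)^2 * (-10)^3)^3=-753297759658421 / 373248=-2018223164.38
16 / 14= 8 / 7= 1.14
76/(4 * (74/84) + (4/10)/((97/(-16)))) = 387030/17609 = 21.98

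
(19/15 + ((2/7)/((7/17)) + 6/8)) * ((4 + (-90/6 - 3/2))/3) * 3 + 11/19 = -744119/22344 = -33.30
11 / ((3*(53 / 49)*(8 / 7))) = 3773 / 1272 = 2.97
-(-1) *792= 792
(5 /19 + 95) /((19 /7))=12670 /361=35.10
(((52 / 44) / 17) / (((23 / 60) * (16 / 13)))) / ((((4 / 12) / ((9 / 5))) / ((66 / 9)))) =4563 / 782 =5.84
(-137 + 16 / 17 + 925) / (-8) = -3353 / 34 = -98.62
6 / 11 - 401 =-4405 / 11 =-400.45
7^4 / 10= 2401 / 10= 240.10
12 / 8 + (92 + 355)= 448.50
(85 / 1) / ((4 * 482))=85 / 1928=0.04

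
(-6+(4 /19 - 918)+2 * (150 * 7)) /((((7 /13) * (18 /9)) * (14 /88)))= 6391528 /931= 6865.23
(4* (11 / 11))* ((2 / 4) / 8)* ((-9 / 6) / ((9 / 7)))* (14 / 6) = -49 / 72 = -0.68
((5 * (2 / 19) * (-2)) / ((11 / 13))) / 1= -260 / 209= -1.24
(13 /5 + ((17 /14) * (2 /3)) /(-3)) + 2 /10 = 797 /315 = 2.53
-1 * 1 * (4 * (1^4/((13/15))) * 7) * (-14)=5880/13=452.31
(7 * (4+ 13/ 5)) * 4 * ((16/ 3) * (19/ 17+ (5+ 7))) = 1098944/ 85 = 12928.75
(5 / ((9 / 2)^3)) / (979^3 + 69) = 0.00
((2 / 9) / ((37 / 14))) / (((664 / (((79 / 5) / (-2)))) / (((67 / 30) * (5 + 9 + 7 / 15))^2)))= -116894534113 / 111937950000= -1.04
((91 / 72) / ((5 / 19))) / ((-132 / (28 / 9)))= -12103 / 106920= -0.11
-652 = -652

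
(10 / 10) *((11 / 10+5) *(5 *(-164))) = -5002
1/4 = 0.25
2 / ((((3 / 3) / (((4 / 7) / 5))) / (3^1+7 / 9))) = 272 / 315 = 0.86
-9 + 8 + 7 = 6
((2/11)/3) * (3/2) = 1/11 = 0.09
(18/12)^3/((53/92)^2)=28566/2809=10.17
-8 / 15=-0.53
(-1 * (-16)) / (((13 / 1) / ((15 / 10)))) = 24 / 13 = 1.85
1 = 1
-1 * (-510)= 510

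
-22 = -22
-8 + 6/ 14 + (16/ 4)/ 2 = -39/ 7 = -5.57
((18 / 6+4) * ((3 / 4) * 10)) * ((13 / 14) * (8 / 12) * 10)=325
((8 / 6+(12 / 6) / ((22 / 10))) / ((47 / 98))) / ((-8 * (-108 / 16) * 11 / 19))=68894 / 460647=0.15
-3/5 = -0.60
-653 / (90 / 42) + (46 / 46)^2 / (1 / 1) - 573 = -13151 / 15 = -876.73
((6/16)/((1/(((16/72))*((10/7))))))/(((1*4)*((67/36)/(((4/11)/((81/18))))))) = 20/15477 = 0.00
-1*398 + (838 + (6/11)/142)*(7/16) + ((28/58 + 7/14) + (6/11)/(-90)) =-30.40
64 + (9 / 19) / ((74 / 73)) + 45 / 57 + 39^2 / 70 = 112646 / 1295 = 86.99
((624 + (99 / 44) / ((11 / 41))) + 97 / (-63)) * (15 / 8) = 8743535 / 7392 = 1182.84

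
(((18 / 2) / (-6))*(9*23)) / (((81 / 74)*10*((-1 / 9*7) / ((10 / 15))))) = 851 / 35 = 24.31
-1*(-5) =5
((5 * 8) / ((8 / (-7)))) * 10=-350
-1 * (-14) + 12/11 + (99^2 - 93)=106954/11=9723.09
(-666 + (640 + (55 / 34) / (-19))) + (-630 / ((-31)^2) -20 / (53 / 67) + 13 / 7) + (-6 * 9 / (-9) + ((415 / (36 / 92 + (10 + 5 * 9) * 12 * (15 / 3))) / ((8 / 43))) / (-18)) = -55644011963537603 / 1258796660013648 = -44.20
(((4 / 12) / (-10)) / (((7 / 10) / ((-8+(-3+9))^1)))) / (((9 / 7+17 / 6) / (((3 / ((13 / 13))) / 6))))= 2 / 173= 0.01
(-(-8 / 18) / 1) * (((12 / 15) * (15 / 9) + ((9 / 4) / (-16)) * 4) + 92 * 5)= 22117 / 108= 204.79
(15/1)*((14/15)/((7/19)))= 38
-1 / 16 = -0.06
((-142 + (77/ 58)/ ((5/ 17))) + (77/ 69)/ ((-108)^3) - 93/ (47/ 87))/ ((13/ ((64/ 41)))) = -183415682045683/ 4933253724165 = -37.18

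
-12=-12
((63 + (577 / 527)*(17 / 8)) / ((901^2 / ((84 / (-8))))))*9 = -0.01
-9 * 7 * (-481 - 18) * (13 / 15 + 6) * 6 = 6476022 / 5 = 1295204.40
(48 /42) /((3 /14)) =16 /3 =5.33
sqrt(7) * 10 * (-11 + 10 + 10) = 90 * sqrt(7) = 238.12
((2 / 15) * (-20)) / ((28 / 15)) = -10 / 7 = -1.43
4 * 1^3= 4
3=3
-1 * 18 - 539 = -557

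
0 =0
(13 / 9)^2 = 2.09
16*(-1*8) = -128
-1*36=-36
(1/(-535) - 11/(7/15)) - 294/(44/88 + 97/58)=-1785316/11235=-158.91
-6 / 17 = -0.35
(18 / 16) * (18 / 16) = 81 / 64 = 1.27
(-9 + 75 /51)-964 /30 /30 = -32897 /3825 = -8.60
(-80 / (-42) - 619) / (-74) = 8.34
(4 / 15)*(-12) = -16 / 5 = -3.20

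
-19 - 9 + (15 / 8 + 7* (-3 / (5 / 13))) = -3229 / 40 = -80.72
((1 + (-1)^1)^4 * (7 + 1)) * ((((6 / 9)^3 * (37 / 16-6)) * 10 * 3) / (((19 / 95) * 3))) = 0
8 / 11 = 0.73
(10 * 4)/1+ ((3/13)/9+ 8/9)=4787/117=40.91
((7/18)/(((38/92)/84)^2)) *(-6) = -96503.67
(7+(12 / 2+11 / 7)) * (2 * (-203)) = -5916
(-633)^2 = 400689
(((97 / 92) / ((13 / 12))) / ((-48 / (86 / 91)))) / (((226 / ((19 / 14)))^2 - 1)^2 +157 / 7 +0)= -543568891 / 21813088285230073312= -0.00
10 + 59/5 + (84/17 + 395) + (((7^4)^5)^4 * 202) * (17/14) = 845151140760748219457978975611491208266962044489136937476865394916250983/85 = 9942954597185273170093870000000000000000000000000000000000000000000000.00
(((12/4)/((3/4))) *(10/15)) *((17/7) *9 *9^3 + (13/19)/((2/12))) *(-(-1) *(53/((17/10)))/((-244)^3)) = -0.09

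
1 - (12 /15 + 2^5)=-159 /5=-31.80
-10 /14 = -5 /7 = -0.71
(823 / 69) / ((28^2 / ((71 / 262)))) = 58433 / 14173152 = 0.00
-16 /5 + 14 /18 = -109 /45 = -2.42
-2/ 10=-1/ 5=-0.20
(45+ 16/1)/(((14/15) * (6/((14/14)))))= 305/28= 10.89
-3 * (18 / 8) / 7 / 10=-0.10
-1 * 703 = -703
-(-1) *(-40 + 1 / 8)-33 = -583 / 8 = -72.88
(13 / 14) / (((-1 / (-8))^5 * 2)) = 106496 / 7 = 15213.71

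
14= 14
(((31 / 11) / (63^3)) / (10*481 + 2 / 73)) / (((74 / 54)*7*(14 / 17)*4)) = 38471 / 518810516265888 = 0.00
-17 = -17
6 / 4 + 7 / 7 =5 / 2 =2.50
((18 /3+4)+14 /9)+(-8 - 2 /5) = 142 /45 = 3.16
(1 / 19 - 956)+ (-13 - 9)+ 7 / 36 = -668783 / 684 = -977.75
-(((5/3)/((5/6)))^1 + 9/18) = -5/2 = -2.50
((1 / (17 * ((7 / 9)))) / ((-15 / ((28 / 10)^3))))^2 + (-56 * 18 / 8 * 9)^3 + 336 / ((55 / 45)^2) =-19919679405048284904 / 13659765625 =-1458273879.06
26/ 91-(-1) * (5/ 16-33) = -3629/ 112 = -32.40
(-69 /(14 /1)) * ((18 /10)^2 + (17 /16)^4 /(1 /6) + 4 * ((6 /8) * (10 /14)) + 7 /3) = -6078641089 /80281600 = -75.72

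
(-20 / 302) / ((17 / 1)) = -10 / 2567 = -0.00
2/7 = 0.29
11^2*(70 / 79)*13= 110110 / 79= 1393.80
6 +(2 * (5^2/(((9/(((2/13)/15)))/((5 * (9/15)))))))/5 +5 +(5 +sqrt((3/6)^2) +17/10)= 10667/585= 18.23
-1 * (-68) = 68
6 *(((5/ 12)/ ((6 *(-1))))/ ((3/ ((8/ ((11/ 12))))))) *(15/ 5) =-40/ 11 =-3.64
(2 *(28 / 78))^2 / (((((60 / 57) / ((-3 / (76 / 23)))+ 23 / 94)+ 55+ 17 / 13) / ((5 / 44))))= 2118760 / 2003697267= 0.00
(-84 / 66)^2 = 196 / 121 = 1.62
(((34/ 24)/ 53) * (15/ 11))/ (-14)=-85/ 32648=-0.00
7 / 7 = 1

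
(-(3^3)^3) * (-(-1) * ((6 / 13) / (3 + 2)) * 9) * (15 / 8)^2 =-23914845 / 416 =-57487.61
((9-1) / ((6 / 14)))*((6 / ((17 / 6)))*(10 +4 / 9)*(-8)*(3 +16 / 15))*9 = -10275328 / 85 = -120886.21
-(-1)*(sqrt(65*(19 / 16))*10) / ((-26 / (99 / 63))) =-55*sqrt(1235) / 364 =-5.31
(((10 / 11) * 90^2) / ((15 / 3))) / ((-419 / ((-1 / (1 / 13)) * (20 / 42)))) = 702000 / 32263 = 21.76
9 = 9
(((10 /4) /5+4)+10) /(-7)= -29 /14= -2.07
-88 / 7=-12.57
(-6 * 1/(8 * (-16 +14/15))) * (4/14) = 45/3164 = 0.01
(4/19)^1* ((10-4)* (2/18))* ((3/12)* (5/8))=0.02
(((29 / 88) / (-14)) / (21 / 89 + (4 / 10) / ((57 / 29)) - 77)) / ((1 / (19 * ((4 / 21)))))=4658705 / 4186861448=0.00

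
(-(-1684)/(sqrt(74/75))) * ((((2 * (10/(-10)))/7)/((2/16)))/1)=-67360 * sqrt(222)/259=-3875.06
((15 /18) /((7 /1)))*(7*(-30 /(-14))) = 25 /14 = 1.79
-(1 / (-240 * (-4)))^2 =-1 / 921600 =-0.00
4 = 4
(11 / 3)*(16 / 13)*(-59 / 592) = -649 / 1443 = -0.45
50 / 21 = 2.38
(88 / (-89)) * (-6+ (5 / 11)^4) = 5.89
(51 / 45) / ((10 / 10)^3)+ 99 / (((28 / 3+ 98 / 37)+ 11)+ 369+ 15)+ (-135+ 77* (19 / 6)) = 29872399 / 271050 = 110.21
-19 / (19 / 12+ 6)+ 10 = 682 / 91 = 7.49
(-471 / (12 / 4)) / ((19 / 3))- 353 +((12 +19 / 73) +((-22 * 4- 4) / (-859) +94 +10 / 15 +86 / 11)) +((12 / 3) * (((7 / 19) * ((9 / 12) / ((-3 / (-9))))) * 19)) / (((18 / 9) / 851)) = 2087241855467 / 78634578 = 26543.56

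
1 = 1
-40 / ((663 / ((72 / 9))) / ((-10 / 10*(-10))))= -3200 / 663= -4.83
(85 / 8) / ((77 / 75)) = 6375 / 616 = 10.35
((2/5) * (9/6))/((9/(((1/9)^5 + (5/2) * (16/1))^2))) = 5578859765521/52301766015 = 106.67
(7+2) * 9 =81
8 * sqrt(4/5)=16 * sqrt(5)/5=7.16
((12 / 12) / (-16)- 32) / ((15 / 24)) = -51.30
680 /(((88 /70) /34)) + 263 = 205193 /11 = 18653.91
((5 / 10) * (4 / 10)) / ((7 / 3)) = 3 / 35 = 0.09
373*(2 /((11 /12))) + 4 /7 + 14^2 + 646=127542 /77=1656.39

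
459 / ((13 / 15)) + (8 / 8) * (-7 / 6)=41219 / 78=528.45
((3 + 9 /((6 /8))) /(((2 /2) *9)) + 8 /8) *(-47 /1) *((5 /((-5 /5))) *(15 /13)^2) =141000 /169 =834.32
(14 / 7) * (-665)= -1330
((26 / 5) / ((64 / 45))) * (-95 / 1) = -11115 / 32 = -347.34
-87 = -87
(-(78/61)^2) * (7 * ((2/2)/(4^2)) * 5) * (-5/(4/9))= 2395575/59536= 40.24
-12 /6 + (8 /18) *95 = 40.22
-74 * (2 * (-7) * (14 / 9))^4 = -109208390144 / 6561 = -16645083.09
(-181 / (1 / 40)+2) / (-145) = 7238 / 145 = 49.92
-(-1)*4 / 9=4 / 9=0.44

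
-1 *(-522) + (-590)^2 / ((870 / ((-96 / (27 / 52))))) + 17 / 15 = -287571133 / 3915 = -73453.67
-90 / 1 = -90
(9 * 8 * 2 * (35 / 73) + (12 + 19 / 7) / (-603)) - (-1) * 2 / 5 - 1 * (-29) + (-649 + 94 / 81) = -7618288471 / 13865985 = -549.42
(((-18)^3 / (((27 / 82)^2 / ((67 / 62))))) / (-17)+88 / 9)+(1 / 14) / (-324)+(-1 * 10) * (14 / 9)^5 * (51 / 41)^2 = 1070294000498449 / 325489057992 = 3288.26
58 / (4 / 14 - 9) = -406 / 61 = -6.66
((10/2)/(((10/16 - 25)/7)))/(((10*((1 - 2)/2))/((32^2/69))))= 57344/13455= 4.26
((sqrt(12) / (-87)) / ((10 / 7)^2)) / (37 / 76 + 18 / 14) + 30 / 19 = 30 / 19 - 13034 * sqrt(3) / 2051025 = 1.57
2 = 2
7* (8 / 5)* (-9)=-504 / 5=-100.80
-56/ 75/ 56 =-1/ 75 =-0.01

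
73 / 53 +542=28799 / 53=543.38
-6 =-6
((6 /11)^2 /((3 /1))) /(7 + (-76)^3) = -4 /17705083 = -0.00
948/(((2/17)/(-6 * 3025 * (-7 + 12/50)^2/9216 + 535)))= 22949343817/6400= 3585834.97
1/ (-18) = -1/ 18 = -0.06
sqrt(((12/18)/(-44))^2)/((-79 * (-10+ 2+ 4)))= 1/20856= 0.00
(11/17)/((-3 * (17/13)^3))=-24167/250563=-0.10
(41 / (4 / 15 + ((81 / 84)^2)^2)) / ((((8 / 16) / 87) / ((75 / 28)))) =176181264000 / 10430239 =16891.39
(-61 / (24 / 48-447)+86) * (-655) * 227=-11436850200 / 893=-12807223.07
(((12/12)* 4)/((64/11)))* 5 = 55/16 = 3.44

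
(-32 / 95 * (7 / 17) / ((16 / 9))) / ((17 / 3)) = -378 / 27455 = -0.01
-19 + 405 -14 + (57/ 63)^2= 372.82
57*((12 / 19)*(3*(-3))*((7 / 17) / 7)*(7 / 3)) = -756 / 17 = -44.47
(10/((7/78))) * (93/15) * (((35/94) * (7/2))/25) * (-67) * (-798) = 452482758/235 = 1925458.54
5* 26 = 130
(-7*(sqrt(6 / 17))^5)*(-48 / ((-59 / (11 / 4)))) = -33264*sqrt(102) / 289867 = -1.16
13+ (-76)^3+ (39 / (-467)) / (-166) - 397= -34060065881 / 77522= -439360.00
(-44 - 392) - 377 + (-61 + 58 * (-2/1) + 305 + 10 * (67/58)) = -19530/29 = -673.45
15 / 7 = 2.14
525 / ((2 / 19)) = 9975 / 2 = 4987.50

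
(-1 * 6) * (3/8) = -2.25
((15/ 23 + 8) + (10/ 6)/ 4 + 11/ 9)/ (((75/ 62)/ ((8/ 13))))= 1056604/ 201825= 5.24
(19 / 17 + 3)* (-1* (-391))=1610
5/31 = 0.16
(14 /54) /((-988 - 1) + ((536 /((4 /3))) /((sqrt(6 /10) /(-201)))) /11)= -0.00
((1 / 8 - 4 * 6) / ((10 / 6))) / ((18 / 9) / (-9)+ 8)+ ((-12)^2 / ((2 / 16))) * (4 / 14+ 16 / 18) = 3783643 / 2800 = 1351.30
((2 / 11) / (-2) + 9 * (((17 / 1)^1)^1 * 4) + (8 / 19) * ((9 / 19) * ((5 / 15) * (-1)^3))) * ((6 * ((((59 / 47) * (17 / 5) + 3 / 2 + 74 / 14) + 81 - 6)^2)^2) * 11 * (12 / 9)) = 15610017720858190551511369067 / 5286896479051250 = 2952586225720.74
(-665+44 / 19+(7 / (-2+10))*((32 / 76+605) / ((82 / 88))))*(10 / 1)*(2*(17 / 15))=-4988854 / 2337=-2134.73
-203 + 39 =-164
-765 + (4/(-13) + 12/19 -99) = -213328/247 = -863.68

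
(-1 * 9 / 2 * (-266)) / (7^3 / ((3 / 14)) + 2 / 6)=1197 / 1601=0.75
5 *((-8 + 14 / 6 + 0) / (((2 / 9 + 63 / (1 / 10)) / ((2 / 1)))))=-0.09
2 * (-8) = -16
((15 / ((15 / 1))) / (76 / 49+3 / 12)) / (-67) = -196 / 23651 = -0.01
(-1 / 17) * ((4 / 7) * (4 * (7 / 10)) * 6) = -48 / 85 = -0.56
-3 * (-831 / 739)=2493 / 739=3.37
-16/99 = -0.16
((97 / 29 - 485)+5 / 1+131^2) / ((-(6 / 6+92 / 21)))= -10160766 / 3277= -3100.63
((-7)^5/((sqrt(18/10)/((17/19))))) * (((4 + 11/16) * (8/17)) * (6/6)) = -420175 * sqrt(5)/38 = -24724.73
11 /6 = 1.83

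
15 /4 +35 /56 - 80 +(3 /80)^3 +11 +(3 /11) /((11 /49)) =-3928380733 /61952000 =-63.41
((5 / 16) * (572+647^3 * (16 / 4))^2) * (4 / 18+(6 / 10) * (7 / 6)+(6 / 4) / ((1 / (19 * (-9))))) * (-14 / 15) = 11811084640081381221784 / 135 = 87489515852454675716.92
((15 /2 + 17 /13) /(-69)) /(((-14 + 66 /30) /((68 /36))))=19465 /952614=0.02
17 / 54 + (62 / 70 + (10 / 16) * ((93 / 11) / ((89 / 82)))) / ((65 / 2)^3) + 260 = 10175139645161 / 39087798750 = 260.31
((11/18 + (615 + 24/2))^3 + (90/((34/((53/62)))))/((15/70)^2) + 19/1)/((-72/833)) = -37230271341860023/13017024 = -2860121587.07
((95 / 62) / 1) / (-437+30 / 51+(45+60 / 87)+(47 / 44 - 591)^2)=45336280 / 10285602828251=0.00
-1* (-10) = 10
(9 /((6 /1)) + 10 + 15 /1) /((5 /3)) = 159 /10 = 15.90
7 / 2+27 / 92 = 349 / 92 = 3.79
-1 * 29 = -29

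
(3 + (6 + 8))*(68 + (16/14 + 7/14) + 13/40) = 333047/280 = 1189.45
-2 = -2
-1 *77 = -77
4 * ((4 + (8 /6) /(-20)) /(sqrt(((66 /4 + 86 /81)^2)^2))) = 2064528 /40470125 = 0.05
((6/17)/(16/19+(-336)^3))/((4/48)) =-171/1531547102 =-0.00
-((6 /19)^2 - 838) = 302482 /361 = 837.90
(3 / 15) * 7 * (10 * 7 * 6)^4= 43563744000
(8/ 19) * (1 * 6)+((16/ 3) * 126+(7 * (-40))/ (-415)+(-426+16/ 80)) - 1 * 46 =1603817/ 7885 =203.40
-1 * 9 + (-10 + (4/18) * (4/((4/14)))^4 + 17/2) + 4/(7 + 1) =76742/9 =8526.89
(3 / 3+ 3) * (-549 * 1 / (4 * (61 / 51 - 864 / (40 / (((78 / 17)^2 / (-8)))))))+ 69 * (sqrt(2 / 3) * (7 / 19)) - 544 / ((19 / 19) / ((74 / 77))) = -210431423 / 395351+ 161 * sqrt(6) / 19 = -511.51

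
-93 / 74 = -1.26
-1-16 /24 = -5 /3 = -1.67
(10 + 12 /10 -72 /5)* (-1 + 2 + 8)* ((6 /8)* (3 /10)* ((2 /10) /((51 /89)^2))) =-142578 /36125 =-3.95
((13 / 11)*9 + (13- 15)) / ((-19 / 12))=-5.45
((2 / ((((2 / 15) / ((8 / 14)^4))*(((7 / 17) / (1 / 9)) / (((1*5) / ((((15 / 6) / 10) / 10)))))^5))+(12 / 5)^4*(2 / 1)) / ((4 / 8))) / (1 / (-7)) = -726966849880764183614464 / 70917861301875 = -10250828726.86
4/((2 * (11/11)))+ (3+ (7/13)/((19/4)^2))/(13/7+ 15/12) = 1213930/408291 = 2.97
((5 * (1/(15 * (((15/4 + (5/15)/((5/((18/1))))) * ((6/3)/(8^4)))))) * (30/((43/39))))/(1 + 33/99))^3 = 2359010787328000000/105823817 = 22291870149.87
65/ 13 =5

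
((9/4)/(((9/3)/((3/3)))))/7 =3/28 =0.11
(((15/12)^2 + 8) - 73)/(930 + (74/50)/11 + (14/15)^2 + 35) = -358875/5464832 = -0.07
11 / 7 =1.57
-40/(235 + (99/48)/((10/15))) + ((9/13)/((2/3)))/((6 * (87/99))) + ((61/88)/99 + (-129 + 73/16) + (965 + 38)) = 878.60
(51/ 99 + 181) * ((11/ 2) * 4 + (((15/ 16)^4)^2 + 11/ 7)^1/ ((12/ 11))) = 4354.09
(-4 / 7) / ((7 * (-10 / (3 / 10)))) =3 / 1225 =0.00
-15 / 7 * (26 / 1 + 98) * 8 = -14880 / 7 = -2125.71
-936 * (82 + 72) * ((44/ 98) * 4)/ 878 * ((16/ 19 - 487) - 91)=9935722368/ 58387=170170.11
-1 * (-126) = 126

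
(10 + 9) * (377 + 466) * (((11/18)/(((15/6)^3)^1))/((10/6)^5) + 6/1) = 37558871946/390625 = 96150.71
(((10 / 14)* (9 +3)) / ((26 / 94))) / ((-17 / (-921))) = 2597220 / 1547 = 1678.88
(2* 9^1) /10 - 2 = -1 /5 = -0.20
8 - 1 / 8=63 / 8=7.88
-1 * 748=-748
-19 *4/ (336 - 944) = 1/ 8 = 0.12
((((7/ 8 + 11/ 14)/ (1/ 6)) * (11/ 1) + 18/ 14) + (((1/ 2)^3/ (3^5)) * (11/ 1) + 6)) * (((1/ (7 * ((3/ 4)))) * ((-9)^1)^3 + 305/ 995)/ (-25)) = 61403461151/ 94779720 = 647.85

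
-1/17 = -0.06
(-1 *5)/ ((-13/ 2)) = 10/ 13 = 0.77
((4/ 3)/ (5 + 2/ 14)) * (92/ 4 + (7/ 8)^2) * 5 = 5915/ 192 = 30.81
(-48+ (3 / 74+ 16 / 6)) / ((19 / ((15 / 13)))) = -50275 / 18278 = -2.75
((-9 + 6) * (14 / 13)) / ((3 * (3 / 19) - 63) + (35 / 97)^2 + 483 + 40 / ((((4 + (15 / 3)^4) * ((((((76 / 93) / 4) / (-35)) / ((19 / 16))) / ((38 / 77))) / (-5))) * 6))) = -14842998588 / 1956807935017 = -0.01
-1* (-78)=78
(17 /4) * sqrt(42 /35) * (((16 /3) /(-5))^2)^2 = 278528 * sqrt(30) /253125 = 6.03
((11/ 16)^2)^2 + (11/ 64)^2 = 16577/ 65536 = 0.25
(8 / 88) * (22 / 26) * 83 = 83 / 13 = 6.38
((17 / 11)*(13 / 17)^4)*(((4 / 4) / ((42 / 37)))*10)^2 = 41.01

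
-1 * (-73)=73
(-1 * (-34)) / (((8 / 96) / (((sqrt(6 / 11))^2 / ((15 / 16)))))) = 13056 / 55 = 237.38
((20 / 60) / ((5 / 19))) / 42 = 19 / 630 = 0.03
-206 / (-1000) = 103 / 500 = 0.21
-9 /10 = -0.90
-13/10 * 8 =-52/5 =-10.40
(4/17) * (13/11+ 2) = 140/187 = 0.75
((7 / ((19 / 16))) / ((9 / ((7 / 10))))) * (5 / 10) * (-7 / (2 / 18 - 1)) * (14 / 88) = 2401 / 8360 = 0.29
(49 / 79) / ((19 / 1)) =49 / 1501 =0.03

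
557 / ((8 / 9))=5013 / 8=626.62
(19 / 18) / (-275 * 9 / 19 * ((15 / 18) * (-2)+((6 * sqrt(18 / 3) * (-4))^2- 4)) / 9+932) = -361 / 16760406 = -0.00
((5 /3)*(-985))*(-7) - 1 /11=379222 /33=11491.58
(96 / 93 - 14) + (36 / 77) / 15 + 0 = -154398 / 11935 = -12.94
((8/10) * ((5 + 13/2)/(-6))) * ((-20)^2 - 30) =-1702/3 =-567.33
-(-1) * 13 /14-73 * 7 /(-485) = 13459 /6790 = 1.98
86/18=43/9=4.78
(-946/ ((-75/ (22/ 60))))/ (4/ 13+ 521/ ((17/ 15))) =1149863/ 114370875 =0.01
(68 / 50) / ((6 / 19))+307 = 311.31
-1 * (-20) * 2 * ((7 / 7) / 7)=40 / 7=5.71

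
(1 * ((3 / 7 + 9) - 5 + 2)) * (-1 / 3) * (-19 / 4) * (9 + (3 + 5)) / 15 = 323 / 28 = 11.54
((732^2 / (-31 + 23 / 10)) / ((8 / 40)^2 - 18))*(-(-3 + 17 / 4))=-167445000 / 128863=-1299.40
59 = 59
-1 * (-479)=479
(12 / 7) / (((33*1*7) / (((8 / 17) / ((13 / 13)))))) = 32 / 9163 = 0.00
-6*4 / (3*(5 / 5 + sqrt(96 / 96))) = -4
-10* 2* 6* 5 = -600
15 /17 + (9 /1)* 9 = 81.88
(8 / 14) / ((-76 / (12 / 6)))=-2 / 133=-0.02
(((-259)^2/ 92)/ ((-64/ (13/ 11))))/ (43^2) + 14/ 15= 1663503653/ 1796340480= 0.93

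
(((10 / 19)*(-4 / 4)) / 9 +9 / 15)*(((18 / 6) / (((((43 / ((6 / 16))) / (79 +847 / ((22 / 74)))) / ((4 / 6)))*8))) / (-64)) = -28243 / 522880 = -0.05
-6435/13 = -495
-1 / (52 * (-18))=0.00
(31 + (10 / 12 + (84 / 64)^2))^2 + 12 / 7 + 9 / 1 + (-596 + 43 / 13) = 29200065091 / 53673984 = 544.03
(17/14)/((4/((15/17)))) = 15/56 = 0.27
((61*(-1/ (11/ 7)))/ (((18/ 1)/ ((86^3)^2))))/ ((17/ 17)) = -86375104701536/ 99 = -872475805066.02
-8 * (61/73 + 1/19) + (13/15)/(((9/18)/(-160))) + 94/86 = -283.35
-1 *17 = -17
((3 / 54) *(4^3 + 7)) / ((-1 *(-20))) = 71 / 360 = 0.20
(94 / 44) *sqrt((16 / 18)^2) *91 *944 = 16149952 / 99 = 163130.83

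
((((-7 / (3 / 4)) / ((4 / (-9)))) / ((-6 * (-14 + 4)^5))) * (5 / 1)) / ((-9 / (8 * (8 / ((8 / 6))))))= -7 / 7500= -0.00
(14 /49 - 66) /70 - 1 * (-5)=4.06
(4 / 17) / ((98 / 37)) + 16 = 13402 / 833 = 16.09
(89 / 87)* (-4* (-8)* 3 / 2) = 1424 / 29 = 49.10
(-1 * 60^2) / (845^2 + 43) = -900 / 178517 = -0.01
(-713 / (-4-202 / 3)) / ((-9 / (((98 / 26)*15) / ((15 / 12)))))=-50.23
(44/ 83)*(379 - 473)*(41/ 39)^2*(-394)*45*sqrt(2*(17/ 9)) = 13696653520*sqrt(34)/ 42081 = 1897876.19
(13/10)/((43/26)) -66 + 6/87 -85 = -936154/6235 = -150.14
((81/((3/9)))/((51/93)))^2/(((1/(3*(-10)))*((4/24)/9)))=-91928664180/289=-318092263.60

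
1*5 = 5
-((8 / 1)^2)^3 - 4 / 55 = -14417924 / 55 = -262144.07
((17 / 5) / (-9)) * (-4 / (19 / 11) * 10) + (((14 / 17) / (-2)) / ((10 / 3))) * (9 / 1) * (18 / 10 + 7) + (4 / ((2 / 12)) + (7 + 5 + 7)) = 3049807 / 72675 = 41.97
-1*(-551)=551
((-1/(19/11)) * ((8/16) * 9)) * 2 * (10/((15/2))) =-132/19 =-6.95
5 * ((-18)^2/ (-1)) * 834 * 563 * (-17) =12931186680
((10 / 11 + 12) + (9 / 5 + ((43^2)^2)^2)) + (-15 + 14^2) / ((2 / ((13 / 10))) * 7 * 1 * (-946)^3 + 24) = 76192421781276129337939577 / 6518747110040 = 11688200277615.71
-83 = -83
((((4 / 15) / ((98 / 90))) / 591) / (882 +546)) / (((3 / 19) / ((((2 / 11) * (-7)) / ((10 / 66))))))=-38 / 2461515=-0.00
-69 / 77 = -0.90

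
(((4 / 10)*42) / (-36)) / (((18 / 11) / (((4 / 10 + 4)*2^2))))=-3388 / 675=-5.02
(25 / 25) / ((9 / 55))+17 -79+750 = 6247 / 9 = 694.11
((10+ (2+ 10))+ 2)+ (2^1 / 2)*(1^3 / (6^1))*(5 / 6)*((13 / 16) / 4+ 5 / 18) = 499049 / 20736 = 24.07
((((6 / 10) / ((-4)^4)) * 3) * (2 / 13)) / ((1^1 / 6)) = 27 / 4160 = 0.01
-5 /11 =-0.45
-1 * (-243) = 243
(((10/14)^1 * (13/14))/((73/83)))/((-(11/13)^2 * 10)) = -182351/1731268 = -0.11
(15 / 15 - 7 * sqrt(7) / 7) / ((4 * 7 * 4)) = -0.01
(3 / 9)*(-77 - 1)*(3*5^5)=-243750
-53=-53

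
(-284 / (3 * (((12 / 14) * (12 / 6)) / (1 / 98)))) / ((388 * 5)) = -71 / 244440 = -0.00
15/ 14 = 1.07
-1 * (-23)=23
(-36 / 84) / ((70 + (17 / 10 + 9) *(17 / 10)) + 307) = -100 / 92211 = -0.00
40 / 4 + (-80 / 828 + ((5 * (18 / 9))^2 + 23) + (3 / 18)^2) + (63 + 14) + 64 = 75605 / 276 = 273.93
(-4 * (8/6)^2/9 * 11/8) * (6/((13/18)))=-352/39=-9.03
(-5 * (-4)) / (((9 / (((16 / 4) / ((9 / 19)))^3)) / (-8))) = -70236160 / 6561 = -10705.10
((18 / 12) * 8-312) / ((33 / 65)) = -6500 / 11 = -590.91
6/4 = 3/2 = 1.50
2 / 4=1 / 2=0.50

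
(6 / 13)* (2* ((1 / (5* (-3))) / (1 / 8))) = -32 / 65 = -0.49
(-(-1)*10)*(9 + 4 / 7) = 670 / 7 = 95.71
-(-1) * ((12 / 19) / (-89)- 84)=-142056 / 1691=-84.01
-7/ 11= -0.64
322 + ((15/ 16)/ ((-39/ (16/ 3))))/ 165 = 414413/ 1287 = 322.00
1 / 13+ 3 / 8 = 47 / 104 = 0.45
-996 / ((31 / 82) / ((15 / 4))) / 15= -20418 / 31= -658.65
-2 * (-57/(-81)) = -38/27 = -1.41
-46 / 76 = -23 / 38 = -0.61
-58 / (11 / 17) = -986 / 11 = -89.64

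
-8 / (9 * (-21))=8 / 189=0.04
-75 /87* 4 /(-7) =100 /203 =0.49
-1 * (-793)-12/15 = 792.20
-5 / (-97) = 5 / 97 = 0.05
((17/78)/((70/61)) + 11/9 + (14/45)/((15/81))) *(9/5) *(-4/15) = -253247/170625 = -1.48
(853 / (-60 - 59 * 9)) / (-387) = 853 / 228717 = 0.00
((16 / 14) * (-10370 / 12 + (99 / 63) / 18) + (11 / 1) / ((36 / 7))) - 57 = -1838759 / 1764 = -1042.38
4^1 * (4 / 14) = 8 / 7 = 1.14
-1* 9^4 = -6561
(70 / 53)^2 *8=13.96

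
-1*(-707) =707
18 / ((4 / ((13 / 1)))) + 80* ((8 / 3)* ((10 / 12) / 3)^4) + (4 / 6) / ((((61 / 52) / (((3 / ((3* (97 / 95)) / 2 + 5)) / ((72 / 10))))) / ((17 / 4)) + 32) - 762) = 2635826856863 / 44100076428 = 59.77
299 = 299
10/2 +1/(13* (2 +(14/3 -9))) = 452/91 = 4.97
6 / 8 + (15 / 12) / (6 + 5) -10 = -9.14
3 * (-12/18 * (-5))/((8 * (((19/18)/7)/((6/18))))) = 105/38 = 2.76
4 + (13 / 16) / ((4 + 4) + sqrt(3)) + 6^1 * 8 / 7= 9363 / 854 - 13 * sqrt(3) / 976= 10.94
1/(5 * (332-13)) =1/1595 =0.00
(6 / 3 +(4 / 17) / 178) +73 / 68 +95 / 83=2119487 / 502316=4.22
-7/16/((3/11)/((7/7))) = -77/48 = -1.60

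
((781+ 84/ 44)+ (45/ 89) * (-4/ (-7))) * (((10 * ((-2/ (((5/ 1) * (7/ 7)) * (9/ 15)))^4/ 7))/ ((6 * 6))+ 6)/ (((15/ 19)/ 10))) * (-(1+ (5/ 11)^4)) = -95456385307960384/ 1536025039857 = -62145.07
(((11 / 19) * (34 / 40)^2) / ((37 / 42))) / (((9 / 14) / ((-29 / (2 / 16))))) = -9034718 / 52725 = -171.36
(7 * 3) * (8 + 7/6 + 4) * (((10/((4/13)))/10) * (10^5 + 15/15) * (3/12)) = 718907189/32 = 22465849.66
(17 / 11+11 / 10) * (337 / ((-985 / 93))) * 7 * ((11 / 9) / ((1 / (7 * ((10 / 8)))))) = -49654591 / 7880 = -6301.34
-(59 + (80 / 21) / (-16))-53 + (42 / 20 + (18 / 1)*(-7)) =-49489 / 210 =-235.66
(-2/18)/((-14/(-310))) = -2.46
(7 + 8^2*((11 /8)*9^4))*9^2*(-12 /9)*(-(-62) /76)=-966525750 /19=-50869776.32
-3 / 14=-0.21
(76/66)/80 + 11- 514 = -663941/1320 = -502.99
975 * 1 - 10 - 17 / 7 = 6738 / 7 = 962.57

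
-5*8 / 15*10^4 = -80000 / 3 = -26666.67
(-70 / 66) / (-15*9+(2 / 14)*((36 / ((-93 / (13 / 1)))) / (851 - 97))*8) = 220255 / 28036899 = 0.01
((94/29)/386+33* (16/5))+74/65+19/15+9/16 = 1896024047/17462640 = 108.58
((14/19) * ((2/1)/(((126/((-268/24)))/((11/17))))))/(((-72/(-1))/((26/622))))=-0.00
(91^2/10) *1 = 8281/10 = 828.10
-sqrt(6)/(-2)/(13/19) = 1.79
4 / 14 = 2 / 7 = 0.29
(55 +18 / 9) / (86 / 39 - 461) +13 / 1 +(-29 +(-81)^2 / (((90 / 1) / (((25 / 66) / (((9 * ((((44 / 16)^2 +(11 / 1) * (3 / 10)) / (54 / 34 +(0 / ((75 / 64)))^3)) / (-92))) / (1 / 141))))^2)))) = -16.12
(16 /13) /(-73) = -16 /949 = -0.02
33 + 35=68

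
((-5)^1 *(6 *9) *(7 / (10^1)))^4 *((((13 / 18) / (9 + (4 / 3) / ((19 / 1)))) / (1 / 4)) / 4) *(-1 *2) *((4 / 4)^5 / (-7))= 15008070987 / 517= 29029150.85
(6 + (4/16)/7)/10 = 169/280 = 0.60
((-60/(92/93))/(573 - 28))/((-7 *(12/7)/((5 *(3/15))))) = 93/10028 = 0.01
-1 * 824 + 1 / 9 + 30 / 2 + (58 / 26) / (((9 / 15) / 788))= 248140 / 117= 2120.85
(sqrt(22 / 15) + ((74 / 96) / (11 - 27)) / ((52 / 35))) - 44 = -1758479 / 39936 + sqrt(330) / 15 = -42.82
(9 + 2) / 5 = 11 / 5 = 2.20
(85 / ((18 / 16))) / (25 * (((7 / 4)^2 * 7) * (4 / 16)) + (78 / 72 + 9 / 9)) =8704 / 15675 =0.56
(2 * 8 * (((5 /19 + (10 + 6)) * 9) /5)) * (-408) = -18154368 /95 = -191098.61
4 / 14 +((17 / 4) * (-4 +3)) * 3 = -349 / 28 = -12.46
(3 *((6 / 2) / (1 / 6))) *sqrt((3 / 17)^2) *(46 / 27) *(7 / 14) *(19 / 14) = 1311 / 119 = 11.02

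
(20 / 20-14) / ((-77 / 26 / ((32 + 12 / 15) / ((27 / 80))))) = 426.61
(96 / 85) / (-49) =-96 / 4165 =-0.02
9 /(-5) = -9 /5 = -1.80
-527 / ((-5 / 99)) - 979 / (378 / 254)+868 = 10059292 / 945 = 10644.75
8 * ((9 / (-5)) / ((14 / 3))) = -108 / 35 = -3.09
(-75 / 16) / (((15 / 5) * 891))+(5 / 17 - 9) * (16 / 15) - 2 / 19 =-216265879 / 23023440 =-9.39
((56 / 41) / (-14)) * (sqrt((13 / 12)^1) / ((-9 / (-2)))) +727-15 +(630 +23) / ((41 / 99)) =93839 / 41-4 * sqrt(39) / 1107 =2288.73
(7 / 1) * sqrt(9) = 21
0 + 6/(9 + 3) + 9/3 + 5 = 17/2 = 8.50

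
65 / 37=1.76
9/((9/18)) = 18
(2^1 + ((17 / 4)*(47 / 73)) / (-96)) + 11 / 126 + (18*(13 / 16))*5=44258597 / 588672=75.18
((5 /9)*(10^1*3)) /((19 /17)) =850 /57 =14.91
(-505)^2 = 255025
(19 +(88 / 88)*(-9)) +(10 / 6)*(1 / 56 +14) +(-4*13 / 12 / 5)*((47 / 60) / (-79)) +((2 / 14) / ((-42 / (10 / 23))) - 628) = -95295013381 / 160259400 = -594.63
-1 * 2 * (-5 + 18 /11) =6.73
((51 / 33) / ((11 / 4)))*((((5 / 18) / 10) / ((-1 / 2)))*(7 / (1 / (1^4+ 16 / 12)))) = -0.51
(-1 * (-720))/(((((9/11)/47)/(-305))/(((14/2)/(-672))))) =788425/6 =131404.17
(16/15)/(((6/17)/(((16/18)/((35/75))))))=1088/189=5.76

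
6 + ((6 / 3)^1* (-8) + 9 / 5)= -41 / 5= -8.20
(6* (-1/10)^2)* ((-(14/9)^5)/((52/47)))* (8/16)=-1579858/6396975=-0.25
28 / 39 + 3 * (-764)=-2291.28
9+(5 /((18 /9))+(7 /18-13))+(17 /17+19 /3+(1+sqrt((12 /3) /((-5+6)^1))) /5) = 307 /45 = 6.82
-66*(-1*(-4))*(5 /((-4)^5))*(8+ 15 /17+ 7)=22275 /1088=20.47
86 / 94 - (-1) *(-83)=-3858 / 47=-82.09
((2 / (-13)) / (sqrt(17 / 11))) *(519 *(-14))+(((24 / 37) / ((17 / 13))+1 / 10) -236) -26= -1644231 / 6290+14532 *sqrt(187) / 221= 637.79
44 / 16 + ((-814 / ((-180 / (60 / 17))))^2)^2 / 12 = 439256710849 / 81182412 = 5410.74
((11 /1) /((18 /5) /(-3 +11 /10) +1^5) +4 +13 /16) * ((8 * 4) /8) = -2035 /68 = -29.93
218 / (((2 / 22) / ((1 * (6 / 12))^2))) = 1199 / 2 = 599.50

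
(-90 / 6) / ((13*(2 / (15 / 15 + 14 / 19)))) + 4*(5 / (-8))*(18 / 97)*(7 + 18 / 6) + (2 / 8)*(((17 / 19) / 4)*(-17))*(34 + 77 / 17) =-16203755 / 383344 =-42.27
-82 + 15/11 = -887/11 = -80.64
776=776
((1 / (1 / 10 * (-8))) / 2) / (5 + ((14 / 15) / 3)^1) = -225 / 1912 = -0.12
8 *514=4112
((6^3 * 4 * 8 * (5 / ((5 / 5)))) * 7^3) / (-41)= -11854080 / 41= -289123.90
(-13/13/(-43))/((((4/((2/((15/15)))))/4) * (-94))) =-1/2021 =-0.00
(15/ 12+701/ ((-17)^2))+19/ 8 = 13989/ 2312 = 6.05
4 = 4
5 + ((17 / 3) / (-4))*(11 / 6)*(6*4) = -172 / 3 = -57.33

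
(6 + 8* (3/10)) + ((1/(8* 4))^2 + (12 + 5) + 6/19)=25.72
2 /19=0.11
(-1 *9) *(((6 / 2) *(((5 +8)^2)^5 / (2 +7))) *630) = -260552549594610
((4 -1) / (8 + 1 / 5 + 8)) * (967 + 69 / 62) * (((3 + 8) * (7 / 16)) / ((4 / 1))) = 23108855 / 107136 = 215.70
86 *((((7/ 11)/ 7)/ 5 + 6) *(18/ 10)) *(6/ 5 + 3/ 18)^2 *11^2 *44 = 5790012866/ 625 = 9264020.59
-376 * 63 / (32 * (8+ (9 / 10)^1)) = -14805 / 178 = -83.17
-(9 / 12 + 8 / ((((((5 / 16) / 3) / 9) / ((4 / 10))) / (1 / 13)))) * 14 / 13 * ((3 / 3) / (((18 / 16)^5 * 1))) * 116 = -126931632128 / 83160675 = -1526.34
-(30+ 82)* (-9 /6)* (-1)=-168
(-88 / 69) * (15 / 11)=-40 / 23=-1.74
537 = 537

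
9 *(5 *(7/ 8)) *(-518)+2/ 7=-571087/ 28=-20395.96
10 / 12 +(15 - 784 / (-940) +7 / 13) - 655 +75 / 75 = -11672437 / 18330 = -636.79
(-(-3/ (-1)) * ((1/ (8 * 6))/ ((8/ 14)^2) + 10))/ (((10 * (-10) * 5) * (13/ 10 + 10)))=7729/ 1446400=0.01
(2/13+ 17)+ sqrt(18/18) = 236/13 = 18.15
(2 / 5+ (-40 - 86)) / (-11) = 628 / 55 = 11.42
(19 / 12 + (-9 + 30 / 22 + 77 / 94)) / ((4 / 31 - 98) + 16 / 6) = 52979 / 963688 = 0.05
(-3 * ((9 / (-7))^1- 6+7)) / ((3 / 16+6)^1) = 32 / 231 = 0.14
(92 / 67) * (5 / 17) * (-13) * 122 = -729560 / 1139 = -640.53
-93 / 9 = -10.33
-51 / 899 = -0.06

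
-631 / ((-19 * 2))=631 / 38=16.61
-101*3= -303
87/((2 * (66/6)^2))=87/242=0.36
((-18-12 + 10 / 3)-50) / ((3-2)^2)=-230 / 3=-76.67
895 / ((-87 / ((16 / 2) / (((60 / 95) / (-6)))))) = 68020 / 87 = 781.84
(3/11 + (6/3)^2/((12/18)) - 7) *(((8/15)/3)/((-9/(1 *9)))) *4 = 0.52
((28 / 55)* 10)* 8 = 448 / 11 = 40.73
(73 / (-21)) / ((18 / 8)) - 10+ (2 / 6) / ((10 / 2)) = -10847 / 945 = -11.48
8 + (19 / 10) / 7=579 / 70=8.27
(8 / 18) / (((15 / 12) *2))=8 / 45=0.18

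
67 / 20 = 3.35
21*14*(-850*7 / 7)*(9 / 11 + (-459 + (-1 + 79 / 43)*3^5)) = 30110950800 / 473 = 63659515.43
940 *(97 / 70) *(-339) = -3091002 / 7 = -441571.71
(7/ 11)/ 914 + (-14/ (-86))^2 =505589/ 18589846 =0.03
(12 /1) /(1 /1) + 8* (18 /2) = 84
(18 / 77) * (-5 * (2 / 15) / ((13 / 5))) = -60 / 1001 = -0.06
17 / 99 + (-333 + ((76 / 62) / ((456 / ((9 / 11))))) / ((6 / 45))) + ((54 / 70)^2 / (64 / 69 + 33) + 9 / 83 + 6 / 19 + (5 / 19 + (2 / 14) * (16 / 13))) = -479123300925097123 / 1443442284484200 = -331.93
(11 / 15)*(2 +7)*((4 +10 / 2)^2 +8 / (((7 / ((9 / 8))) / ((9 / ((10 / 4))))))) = 98901 / 175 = 565.15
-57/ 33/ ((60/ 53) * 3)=-1007/ 1980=-0.51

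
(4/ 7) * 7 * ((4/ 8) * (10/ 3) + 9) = 42.67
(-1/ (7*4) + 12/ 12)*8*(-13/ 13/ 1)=-54/ 7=-7.71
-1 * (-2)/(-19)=-2/19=-0.11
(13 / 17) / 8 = 13 / 136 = 0.10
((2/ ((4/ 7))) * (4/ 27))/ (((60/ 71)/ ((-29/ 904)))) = -14413/ 732240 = -0.02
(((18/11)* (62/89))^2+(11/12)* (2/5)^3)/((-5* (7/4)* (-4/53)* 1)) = 25870980206/12579538125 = 2.06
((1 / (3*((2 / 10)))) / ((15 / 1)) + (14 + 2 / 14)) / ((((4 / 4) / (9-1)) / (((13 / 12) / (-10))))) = -11674 / 945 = -12.35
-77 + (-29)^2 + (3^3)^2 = 1493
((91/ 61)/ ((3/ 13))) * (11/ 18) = 13013/ 3294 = 3.95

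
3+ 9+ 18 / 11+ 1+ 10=271 / 11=24.64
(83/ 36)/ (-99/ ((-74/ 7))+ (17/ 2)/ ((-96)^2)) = 0.25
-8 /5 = -1.60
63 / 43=1.47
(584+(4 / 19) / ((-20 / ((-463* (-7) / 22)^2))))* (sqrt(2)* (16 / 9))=7265884* sqrt(2) / 11495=893.91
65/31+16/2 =313/31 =10.10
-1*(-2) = 2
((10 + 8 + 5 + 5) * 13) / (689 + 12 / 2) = 364 / 695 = 0.52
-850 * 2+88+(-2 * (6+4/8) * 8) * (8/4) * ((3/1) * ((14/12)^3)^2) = -3096301/972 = -3185.49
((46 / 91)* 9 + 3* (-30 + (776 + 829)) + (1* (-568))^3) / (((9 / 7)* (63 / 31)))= -516936126613 / 7371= -70131071.31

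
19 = 19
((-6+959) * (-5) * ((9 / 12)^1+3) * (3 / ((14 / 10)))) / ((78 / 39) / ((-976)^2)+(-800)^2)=-14184452000 / 237085582223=-0.06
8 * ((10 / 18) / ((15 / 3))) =8 / 9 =0.89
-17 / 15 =-1.13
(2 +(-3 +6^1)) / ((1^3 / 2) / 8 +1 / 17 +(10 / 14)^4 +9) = 3265360 / 6126881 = 0.53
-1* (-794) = 794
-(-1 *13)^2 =-169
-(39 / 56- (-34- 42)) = -4295 / 56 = -76.70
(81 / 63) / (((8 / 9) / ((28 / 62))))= 81 / 124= 0.65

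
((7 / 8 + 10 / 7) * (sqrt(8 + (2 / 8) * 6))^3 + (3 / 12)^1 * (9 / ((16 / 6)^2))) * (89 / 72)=801 / 2048 + 72713 * sqrt(38) / 5376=83.77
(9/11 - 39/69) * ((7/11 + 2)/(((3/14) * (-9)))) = -25984/75141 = -0.35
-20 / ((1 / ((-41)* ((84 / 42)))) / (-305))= -500200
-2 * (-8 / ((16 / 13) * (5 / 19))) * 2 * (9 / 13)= 342 / 5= 68.40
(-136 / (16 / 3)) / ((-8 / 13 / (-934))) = -38702.62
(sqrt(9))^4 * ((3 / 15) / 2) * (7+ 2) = 729 / 10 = 72.90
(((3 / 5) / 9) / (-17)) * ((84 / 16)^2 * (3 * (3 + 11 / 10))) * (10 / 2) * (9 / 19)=-162729 / 51680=-3.15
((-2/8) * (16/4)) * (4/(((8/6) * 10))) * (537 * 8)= -6444/5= -1288.80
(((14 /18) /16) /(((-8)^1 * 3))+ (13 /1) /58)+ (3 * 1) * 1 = 322933 /100224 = 3.22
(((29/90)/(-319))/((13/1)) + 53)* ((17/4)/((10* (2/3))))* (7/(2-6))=-81170971/1372800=-59.13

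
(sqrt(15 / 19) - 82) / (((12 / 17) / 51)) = -5860.30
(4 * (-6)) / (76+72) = -6 / 37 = -0.16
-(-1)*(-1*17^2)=-289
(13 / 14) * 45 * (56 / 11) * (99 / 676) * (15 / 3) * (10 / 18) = 1125 / 13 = 86.54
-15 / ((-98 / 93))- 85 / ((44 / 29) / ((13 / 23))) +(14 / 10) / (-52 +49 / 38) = -8341058133 / 477780380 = -17.46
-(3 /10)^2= -9 /100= -0.09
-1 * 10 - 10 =-20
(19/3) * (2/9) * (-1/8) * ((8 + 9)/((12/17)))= -5491/1296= -4.24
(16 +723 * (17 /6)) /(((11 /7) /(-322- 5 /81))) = -423115.92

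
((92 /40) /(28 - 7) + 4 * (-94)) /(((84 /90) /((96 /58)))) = -947244 /1421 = -666.60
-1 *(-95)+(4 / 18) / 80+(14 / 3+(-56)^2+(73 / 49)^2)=2798701681 / 864360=3237.89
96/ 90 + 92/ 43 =2068/ 645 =3.21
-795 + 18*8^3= 8421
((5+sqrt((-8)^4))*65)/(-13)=-345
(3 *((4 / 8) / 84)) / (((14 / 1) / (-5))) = -5 / 784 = -0.01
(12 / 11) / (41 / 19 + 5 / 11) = 38 / 91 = 0.42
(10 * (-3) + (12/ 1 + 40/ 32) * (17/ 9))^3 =-5735339/ 46656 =-122.93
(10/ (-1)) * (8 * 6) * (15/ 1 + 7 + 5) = -12960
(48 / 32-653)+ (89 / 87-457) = -192701 / 174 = -1107.48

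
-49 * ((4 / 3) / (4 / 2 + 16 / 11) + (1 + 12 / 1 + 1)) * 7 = -281260 / 57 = -4934.39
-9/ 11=-0.82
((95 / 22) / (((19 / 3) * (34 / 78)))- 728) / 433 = -271687 / 161942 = -1.68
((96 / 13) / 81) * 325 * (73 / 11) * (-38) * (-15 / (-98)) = -5548000 / 4851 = -1143.68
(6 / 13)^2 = 36 / 169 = 0.21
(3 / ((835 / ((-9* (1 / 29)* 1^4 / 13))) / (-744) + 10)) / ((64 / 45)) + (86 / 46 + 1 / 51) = 1380059155 / 716477784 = 1.93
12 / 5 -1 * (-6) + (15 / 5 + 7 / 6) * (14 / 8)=1883 / 120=15.69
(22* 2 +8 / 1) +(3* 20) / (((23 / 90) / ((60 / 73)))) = 244.97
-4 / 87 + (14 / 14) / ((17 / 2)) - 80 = -79.93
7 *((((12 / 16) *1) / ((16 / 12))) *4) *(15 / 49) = 135 / 28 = 4.82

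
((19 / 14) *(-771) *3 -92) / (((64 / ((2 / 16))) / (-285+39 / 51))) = 6830485 / 3808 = 1793.72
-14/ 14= -1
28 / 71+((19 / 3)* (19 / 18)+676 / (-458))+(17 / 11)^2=849040409 / 106236306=7.99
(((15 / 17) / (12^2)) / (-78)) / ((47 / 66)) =-55 / 498576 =-0.00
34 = 34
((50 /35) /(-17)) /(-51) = 10 /6069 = 0.00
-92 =-92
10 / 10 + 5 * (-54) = -269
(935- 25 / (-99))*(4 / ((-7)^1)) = -370360 / 693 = -534.43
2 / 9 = 0.22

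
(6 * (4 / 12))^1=2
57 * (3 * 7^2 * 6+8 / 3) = 50426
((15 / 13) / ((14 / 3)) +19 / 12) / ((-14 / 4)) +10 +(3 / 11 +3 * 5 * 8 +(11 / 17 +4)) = 96055247 / 714714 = 134.40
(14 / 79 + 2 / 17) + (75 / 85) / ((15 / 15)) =93 / 79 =1.18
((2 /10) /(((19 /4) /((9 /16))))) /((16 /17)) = 153 /6080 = 0.03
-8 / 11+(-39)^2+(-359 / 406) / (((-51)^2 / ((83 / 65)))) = 1147872914203 / 755044290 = 1520.27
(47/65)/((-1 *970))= -47/63050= -0.00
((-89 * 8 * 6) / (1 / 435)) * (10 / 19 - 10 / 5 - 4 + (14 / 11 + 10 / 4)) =660632760 / 209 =3160922.30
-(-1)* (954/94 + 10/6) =11.82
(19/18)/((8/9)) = 19/16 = 1.19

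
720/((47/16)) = 11520/47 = 245.11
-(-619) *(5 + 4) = 5571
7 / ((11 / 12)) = 84 / 11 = 7.64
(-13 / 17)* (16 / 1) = -12.24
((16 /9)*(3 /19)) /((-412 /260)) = -1040 /5871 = -0.18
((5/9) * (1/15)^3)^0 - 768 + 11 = -756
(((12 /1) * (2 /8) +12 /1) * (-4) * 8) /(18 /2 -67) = 240 /29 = 8.28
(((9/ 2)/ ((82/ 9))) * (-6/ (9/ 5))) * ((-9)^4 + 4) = -886275/ 82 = -10808.23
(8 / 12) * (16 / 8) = 4 / 3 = 1.33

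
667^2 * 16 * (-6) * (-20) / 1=854186880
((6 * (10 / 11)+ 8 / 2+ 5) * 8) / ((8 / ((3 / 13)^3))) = 4293 / 24167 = 0.18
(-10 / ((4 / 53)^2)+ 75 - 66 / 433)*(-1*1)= 5822213 / 3464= 1680.78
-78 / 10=-39 / 5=-7.80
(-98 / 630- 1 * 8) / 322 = -367 / 14490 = -0.03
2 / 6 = 1 / 3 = 0.33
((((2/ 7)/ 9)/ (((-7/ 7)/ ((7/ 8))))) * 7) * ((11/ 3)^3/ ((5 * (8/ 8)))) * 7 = -65219/ 4860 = -13.42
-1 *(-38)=38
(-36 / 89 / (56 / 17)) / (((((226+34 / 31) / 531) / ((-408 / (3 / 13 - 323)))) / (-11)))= 3.99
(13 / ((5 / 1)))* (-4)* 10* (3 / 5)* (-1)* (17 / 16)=663 / 10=66.30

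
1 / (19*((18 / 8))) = 4 / 171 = 0.02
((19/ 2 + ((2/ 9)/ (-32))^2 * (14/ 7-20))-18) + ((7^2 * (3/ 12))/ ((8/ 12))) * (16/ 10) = 120379/ 5760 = 20.90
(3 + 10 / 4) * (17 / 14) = 187 / 28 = 6.68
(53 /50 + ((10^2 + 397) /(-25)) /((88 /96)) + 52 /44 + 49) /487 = 3251 /53570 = 0.06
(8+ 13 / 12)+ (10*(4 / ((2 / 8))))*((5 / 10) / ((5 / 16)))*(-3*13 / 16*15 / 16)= -6911 / 12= -575.92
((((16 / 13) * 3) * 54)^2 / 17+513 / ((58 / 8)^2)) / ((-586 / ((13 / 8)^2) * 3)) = -118204371 / 33512168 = -3.53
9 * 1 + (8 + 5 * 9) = 62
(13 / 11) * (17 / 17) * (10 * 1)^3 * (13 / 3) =169000 / 33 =5121.21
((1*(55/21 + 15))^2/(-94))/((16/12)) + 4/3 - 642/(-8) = 728729/9212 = 79.11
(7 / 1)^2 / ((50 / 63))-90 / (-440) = 68139 / 1100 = 61.94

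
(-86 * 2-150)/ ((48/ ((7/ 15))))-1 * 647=-234047/ 360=-650.13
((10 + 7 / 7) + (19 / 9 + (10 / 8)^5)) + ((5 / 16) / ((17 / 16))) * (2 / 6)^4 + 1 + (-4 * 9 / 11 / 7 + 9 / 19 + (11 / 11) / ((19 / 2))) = 35642614531 / 2062900224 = 17.28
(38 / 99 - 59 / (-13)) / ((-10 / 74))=-46879 / 1287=-36.43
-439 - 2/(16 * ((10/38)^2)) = -88161/200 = -440.80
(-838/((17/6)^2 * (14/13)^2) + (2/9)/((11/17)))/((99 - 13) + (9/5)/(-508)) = -319287469120/306226937709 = -1.04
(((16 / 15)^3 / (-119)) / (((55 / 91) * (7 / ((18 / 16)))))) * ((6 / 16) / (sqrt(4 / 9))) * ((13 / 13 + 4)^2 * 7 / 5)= -1248 / 23375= -0.05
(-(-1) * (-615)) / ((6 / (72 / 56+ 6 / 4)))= -7995 / 28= -285.54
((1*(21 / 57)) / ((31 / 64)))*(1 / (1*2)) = 0.38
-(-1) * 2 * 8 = 16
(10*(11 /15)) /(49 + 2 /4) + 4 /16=0.40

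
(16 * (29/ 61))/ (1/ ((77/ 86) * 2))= 35728/ 2623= 13.62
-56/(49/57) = -456/7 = -65.14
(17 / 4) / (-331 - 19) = -0.01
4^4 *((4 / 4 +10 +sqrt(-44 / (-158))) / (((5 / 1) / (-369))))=-1039104 / 5-94464 *sqrt(1738) / 395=-217790.78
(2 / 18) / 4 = 1 / 36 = 0.03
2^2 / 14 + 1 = 9 / 7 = 1.29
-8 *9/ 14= -5.14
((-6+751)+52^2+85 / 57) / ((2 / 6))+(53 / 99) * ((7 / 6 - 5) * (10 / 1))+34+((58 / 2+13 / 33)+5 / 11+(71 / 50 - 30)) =2924829053 / 282150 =10366.22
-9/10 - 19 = -199/10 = -19.90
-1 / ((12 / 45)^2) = -225 / 16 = -14.06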